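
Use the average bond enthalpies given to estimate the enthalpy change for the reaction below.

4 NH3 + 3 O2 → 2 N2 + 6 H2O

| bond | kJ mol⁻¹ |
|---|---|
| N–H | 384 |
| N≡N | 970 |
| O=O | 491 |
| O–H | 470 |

Bonds broken (reactants):
  N–H: 12 × 384 = 4608
  O=O: 3 × 491 = 1473
  Σ(broken) = 6081 kJ
Bonds formed (products):
  N≡N: 2 × 970 = 1940
  O–H: 12 × 470 = 5640
  Σ(formed) = 7580 kJ
ΔH = Σ(broken) − Σ(formed) = 6081 − 7580 = −1499 kJ

ΔH ≈ −1499 kJ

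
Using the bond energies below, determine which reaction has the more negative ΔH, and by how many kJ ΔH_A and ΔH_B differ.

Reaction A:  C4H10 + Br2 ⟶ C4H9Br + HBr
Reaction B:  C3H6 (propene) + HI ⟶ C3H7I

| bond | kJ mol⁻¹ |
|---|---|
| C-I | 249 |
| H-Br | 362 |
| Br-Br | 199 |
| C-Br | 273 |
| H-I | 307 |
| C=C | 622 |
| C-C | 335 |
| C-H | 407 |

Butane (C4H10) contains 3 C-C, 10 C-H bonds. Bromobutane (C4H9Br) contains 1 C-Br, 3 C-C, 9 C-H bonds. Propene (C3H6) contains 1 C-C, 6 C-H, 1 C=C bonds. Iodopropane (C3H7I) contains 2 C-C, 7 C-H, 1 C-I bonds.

Reaction B, by 33 kJ

Reaction A:
  Bonds broken (reactants):
    Br-Br: 1 × 199 = 199
    C-C: 3 × 335 = 1005
    C-H: 10 × 407 = 4070
    Σ(broken) = 5274 kJ
  Bonds formed (products):
    C-Br: 1 × 273 = 273
    C-C: 3 × 335 = 1005
    C-H: 9 × 407 = 3663
    H-Br: 1 × 362 = 362
    Σ(formed) = 5303 kJ
  ΔH_A = 5274 − 5303 = −29 kJ
Reaction B:
  Bonds broken (reactants):
    C-C: 1 × 335 = 335
    C-H: 6 × 407 = 2442
    C=C: 1 × 622 = 622
    H-I: 1 × 307 = 307
    Σ(broken) = 3706 kJ
  Bonds formed (products):
    C-C: 2 × 335 = 670
    C-H: 7 × 407 = 2849
    C-I: 1 × 249 = 249
    Σ(formed) = 3768 kJ
  ΔH_B = 3706 − 3768 = −62 kJ
ΔH_A − ΔH_B = +33 kJ, so reaction B has the more negative ΔH; |ΔH_A − ΔH_B| = 33 kJ.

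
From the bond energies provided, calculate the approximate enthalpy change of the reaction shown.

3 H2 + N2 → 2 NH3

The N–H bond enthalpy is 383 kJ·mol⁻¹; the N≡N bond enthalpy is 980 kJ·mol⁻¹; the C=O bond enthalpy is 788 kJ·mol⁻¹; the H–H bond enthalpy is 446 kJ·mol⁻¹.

ΔH ≈ +20 kJ

Bonds broken (reactants):
  H–H: 3 × 446 = 1338
  N≡N: 1 × 980 = 980
  Σ(broken) = 2318 kJ
Bonds formed (products):
  N–H: 6 × 383 = 2298
  Σ(formed) = 2298 kJ
ΔH = Σ(broken) − Σ(formed) = 2318 − 2298 = +20 kJ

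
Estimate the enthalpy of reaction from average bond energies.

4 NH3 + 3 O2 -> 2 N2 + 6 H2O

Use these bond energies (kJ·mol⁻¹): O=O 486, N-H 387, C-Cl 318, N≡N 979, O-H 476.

Bonds broken (reactants):
  N-H: 12 × 387 = 4644
  O=O: 3 × 486 = 1458
  Σ(broken) = 6102 kJ
Bonds formed (products):
  N≡N: 2 × 979 = 1958
  O-H: 12 × 476 = 5712
  Σ(formed) = 7670 kJ
ΔH = Σ(broken) − Σ(formed) = 6102 − 7670 = −1568 kJ

ΔH ≈ −1568 kJ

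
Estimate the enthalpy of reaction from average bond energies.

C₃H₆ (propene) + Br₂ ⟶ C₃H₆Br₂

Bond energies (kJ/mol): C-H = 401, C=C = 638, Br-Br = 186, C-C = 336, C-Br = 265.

Bonds broken (reactants):
  Br-Br: 1 × 186 = 186
  C-C: 1 × 336 = 336
  C-H: 6 × 401 = 2406
  C=C: 1 × 638 = 638
  Σ(broken) = 3566 kJ
Bonds formed (products):
  C-Br: 2 × 265 = 530
  C-C: 2 × 336 = 672
  C-H: 6 × 401 = 2406
  Σ(formed) = 3608 kJ
ΔH = Σ(broken) − Σ(formed) = 3566 − 3608 = −42 kJ

ΔH ≈ −42 kJ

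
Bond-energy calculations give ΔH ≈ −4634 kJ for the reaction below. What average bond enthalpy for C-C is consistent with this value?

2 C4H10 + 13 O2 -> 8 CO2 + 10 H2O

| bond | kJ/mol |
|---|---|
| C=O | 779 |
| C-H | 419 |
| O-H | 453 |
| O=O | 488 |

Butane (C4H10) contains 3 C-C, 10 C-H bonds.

Let D be the C-C bond energy.
Σ(broken) = 6×D + 20×419 + 13×488 = 14724 + 6D
Σ(formed) = 16×779 + 20×453 = 21524
ΔH = Σ(broken) − Σ(formed) = (14724 + 6D) − (21524) = −6800 + 6D
Setting this equal to −4634 kJ gives 6D = 2166, so D = 361 kJ/mol.

D(C-C) ≈ 361 kJ/mol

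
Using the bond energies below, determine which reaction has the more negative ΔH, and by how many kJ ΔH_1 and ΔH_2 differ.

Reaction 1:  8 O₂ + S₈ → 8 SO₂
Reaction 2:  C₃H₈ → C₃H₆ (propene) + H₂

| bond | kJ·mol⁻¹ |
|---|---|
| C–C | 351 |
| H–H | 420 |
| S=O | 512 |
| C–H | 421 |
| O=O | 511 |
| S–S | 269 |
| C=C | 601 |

Reaction 1:
  Bonds broken (reactants):
    O=O: 8 × 511 = 4088
    S–S: 8 × 269 = 2152
    Σ(broken) = 6240 kJ
  Bonds formed (products):
    S=O: 16 × 512 = 8192
    Σ(formed) = 8192 kJ
  ΔH_1 = 6240 − 8192 = −1952 kJ
Reaction 2:
  Bonds broken (reactants):
    C–C: 2 × 351 = 702
    C–H: 8 × 421 = 3368
    Σ(broken) = 4070 kJ
  Bonds formed (products):
    C–C: 1 × 351 = 351
    C–H: 6 × 421 = 2526
    C=C: 1 × 601 = 601
    H–H: 1 × 420 = 420
    Σ(formed) = 3898 kJ
  ΔH_2 = 4070 − 3898 = +172 kJ
ΔH_1 − ΔH_2 = −2124 kJ, so reaction 1 has the more negative ΔH; |ΔH_1 − ΔH_2| = 2124 kJ.

Reaction 1, by 2124 kJ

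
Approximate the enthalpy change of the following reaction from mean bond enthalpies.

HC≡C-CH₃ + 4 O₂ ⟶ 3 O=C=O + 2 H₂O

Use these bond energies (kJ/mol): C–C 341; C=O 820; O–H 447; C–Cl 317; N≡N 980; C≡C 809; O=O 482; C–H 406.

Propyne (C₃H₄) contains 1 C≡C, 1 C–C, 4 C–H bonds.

ΔH ≈ −2006 kJ

Bonds broken (reactants):
  C≡C: 1 × 809 = 809
  C–C: 1 × 341 = 341
  C–H: 4 × 406 = 1624
  O=O: 4 × 482 = 1928
  Σ(broken) = 4702 kJ
Bonds formed (products):
  C=O: 6 × 820 = 4920
  O–H: 4 × 447 = 1788
  Σ(formed) = 6708 kJ
ΔH = Σ(broken) − Σ(formed) = 4702 − 6708 = −2006 kJ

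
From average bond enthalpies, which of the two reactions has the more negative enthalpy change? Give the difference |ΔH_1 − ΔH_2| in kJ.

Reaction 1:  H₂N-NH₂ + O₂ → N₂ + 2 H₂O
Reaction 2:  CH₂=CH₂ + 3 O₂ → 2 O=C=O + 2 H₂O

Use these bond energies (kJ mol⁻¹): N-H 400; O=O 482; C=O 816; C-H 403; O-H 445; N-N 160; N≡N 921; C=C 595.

Reaction 1:
  Bonds broken (reactants):
    N-H: 4 × 400 = 1600
    N-N: 1 × 160 = 160
    O=O: 1 × 482 = 482
    Σ(broken) = 2242 kJ
  Bonds formed (products):
    N≡N: 1 × 921 = 921
    O-H: 4 × 445 = 1780
    Σ(formed) = 2701 kJ
  ΔH_1 = 2242 − 2701 = −459 kJ
Reaction 2:
  Bonds broken (reactants):
    C-H: 4 × 403 = 1612
    C=C: 1 × 595 = 595
    O=O: 3 × 482 = 1446
    Σ(broken) = 3653 kJ
  Bonds formed (products):
    C=O: 4 × 816 = 3264
    O-H: 4 × 445 = 1780
    Σ(formed) = 5044 kJ
  ΔH_2 = 3653 − 5044 = −1391 kJ
ΔH_1 − ΔH_2 = +932 kJ, so reaction 2 has the more negative ΔH; |ΔH_1 − ΔH_2| = 932 kJ.

Reaction 2, by 932 kJ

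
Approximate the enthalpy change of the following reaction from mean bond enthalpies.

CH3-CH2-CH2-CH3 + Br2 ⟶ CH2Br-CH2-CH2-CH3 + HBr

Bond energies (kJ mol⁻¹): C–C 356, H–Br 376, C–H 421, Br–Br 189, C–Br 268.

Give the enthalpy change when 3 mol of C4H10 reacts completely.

ΔH = −102 kJ

Bonds broken (reactants):
  Br–Br: 1 × 189 = 189
  C–C: 3 × 356 = 1068
  C–H: 10 × 421 = 4210
  Σ(broken) = 5467 kJ
Bonds formed (products):
  C–Br: 1 × 268 = 268
  C–C: 3 × 356 = 1068
  C–H: 9 × 421 = 3789
  H–Br: 1 × 376 = 376
  Σ(formed) = 5501 kJ
ΔH = Σ(broken) − Σ(formed) = 5467 − 5501 = −34 kJ
For 3× the reaction as written: 3 × (−34) = −102 kJ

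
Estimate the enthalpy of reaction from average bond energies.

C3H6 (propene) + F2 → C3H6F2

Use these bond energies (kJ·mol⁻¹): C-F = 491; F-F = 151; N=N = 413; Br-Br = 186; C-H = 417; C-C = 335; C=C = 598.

ΔH ≈ −568 kJ

Bonds broken (reactants):
  C-C: 1 × 335 = 335
  C-H: 6 × 417 = 2502
  C=C: 1 × 598 = 598
  F-F: 1 × 151 = 151
  Σ(broken) = 3586 kJ
Bonds formed (products):
  C-C: 2 × 335 = 670
  C-F: 2 × 491 = 982
  C-H: 6 × 417 = 2502
  Σ(formed) = 4154 kJ
ΔH = Σ(broken) − Σ(formed) = 3586 − 4154 = −568 kJ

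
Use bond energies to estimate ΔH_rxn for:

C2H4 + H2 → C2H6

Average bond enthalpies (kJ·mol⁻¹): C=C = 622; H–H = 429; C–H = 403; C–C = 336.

ΔH ≈ −91 kJ

Bonds broken (reactants):
  C–H: 4 × 403 = 1612
  C=C: 1 × 622 = 622
  H–H: 1 × 429 = 429
  Σ(broken) = 2663 kJ
Bonds formed (products):
  C–C: 1 × 336 = 336
  C–H: 6 × 403 = 2418
  Σ(formed) = 2754 kJ
ΔH = Σ(broken) − Σ(formed) = 2663 − 2754 = −91 kJ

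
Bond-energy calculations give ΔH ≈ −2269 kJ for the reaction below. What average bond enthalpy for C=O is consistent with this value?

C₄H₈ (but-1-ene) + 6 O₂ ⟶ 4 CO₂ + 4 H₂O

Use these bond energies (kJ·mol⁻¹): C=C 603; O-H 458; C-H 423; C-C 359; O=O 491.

Let D be the C=O bond energy.
Σ(broken) = 2×359 + 8×423 + 1×603 + 6×491 = 7651
Σ(formed) = 8×D + 8×458 = 3664 + 8D
ΔH = Σ(broken) − Σ(formed) = (7651) − (3664 + 8D) = +3987 − 8D
Setting this equal to −2269 kJ gives 8D = 6256, so D = 782 kJ/mol.

D(C=O) ≈ 782 kJ/mol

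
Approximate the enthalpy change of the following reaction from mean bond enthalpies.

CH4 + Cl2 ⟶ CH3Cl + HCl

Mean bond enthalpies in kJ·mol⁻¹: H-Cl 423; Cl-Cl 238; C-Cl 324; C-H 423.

Bonds broken (reactants):
  C-H: 4 × 423 = 1692
  Cl-Cl: 1 × 238 = 238
  Σ(broken) = 1930 kJ
Bonds formed (products):
  C-Cl: 1 × 324 = 324
  C-H: 3 × 423 = 1269
  H-Cl: 1 × 423 = 423
  Σ(formed) = 2016 kJ
ΔH = Σ(broken) − Σ(formed) = 1930 − 2016 = −86 kJ

ΔH ≈ −86 kJ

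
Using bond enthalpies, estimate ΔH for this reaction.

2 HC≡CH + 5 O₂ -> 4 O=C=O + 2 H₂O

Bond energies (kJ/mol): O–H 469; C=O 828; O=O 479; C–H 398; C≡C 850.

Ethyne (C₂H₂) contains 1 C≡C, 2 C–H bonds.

ΔH ≈ −2813 kJ

Bonds broken (reactants):
  C≡C: 2 × 850 = 1700
  C–H: 4 × 398 = 1592
  O=O: 5 × 479 = 2395
  Σ(broken) = 5687 kJ
Bonds formed (products):
  C=O: 8 × 828 = 6624
  O–H: 4 × 469 = 1876
  Σ(formed) = 8500 kJ
ΔH = Σ(broken) − Σ(formed) = 5687 − 8500 = −2813 kJ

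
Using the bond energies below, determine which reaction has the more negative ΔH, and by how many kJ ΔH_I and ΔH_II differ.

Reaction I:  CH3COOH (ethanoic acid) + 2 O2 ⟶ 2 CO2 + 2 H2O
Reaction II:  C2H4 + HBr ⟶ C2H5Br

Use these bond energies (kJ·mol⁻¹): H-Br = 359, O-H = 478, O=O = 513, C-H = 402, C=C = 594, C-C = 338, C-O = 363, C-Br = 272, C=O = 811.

Reaction I, by 875 kJ

Reaction I:
  Bonds broken (reactants):
    C-C: 1 × 338 = 338
    C-H: 3 × 402 = 1206
    C-O: 1 × 363 = 363
    C=O: 1 × 811 = 811
    O-H: 1 × 478 = 478
    O=O: 2 × 513 = 1026
    Σ(broken) = 4222 kJ
  Bonds formed (products):
    C=O: 4 × 811 = 3244
    O-H: 4 × 478 = 1912
    Σ(formed) = 5156 kJ
  ΔH_I = 4222 − 5156 = −934 kJ
Reaction II:
  Bonds broken (reactants):
    C-H: 4 × 402 = 1608
    C=C: 1 × 594 = 594
    H-Br: 1 × 359 = 359
    Σ(broken) = 2561 kJ
  Bonds formed (products):
    C-Br: 1 × 272 = 272
    C-C: 1 × 338 = 338
    C-H: 5 × 402 = 2010
    Σ(formed) = 2620 kJ
  ΔH_II = 2561 − 2620 = −59 kJ
ΔH_I − ΔH_II = −875 kJ, so reaction I has the more negative ΔH; |ΔH_I − ΔH_II| = 875 kJ.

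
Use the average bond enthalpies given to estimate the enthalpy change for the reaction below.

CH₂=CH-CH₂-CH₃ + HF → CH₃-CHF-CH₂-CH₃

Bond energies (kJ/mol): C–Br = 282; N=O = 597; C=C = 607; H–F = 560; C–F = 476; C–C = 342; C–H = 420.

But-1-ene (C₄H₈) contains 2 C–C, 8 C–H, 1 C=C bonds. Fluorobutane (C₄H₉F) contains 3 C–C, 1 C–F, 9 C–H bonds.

ΔH ≈ −71 kJ

Bonds broken (reactants):
  C–C: 2 × 342 = 684
  C–H: 8 × 420 = 3360
  C=C: 1 × 607 = 607
  H–F: 1 × 560 = 560
  Σ(broken) = 5211 kJ
Bonds formed (products):
  C–C: 3 × 342 = 1026
  C–F: 1 × 476 = 476
  C–H: 9 × 420 = 3780
  Σ(formed) = 5282 kJ
ΔH = Σ(broken) − Σ(formed) = 5211 − 5282 = −71 kJ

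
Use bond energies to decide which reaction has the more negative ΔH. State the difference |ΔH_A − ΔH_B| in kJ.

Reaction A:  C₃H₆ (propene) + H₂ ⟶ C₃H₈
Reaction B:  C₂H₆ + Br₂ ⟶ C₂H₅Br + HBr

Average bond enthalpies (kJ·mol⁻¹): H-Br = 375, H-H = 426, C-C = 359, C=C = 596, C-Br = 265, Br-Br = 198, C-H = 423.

Reaction A:
  Bonds broken (reactants):
    C-C: 1 × 359 = 359
    C-H: 6 × 423 = 2538
    C=C: 1 × 596 = 596
    H-H: 1 × 426 = 426
    Σ(broken) = 3919 kJ
  Bonds formed (products):
    C-C: 2 × 359 = 718
    C-H: 8 × 423 = 3384
    Σ(formed) = 4102 kJ
  ΔH_A = 3919 − 4102 = −183 kJ
Reaction B:
  Bonds broken (reactants):
    Br-Br: 1 × 198 = 198
    C-C: 1 × 359 = 359
    C-H: 6 × 423 = 2538
    Σ(broken) = 3095 kJ
  Bonds formed (products):
    C-Br: 1 × 265 = 265
    C-C: 1 × 359 = 359
    C-H: 5 × 423 = 2115
    H-Br: 1 × 375 = 375
    Σ(formed) = 3114 kJ
  ΔH_B = 3095 − 3114 = −19 kJ
ΔH_A − ΔH_B = −164 kJ, so reaction A has the more negative ΔH; |ΔH_A − ΔH_B| = 164 kJ.

Reaction A, by 164 kJ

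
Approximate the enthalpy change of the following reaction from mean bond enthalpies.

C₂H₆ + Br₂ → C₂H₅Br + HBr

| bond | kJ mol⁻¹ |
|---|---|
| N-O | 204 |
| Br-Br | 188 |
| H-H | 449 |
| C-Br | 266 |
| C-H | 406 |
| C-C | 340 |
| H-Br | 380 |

Bonds broken (reactants):
  Br-Br: 1 × 188 = 188
  C-C: 1 × 340 = 340
  C-H: 6 × 406 = 2436
  Σ(broken) = 2964 kJ
Bonds formed (products):
  C-Br: 1 × 266 = 266
  C-C: 1 × 340 = 340
  C-H: 5 × 406 = 2030
  H-Br: 1 × 380 = 380
  Σ(formed) = 3016 kJ
ΔH = Σ(broken) − Σ(formed) = 2964 − 3016 = −52 kJ

ΔH ≈ −52 kJ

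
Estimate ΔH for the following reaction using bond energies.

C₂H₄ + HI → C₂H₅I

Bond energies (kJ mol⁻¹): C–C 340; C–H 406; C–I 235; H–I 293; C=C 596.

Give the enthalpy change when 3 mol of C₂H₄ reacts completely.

ΔH = −276 kJ

Bonds broken (reactants):
  C–H: 4 × 406 = 1624
  C=C: 1 × 596 = 596
  H–I: 1 × 293 = 293
  Σ(broken) = 2513 kJ
Bonds formed (products):
  C–C: 1 × 340 = 340
  C–H: 5 × 406 = 2030
  C–I: 1 × 235 = 235
  Σ(formed) = 2605 kJ
ΔH = Σ(broken) − Σ(formed) = 2513 − 2605 = −92 kJ
For 3× the reaction as written: 3 × (−92) = −276 kJ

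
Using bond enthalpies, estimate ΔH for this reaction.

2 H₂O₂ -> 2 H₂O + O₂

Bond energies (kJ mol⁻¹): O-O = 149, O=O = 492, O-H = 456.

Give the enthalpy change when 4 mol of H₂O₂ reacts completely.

ΔH = −388 kJ

Bonds broken (reactants):
  O-H: 4 × 456 = 1824
  O-O: 2 × 149 = 298
  Σ(broken) = 2122 kJ
Bonds formed (products):
  O-H: 4 × 456 = 1824
  O=O: 1 × 492 = 492
  Σ(formed) = 2316 kJ
ΔH = Σ(broken) − Σ(formed) = 2122 − 2316 = −194 kJ
For 2× the reaction as written: 2 × (−194) = −388 kJ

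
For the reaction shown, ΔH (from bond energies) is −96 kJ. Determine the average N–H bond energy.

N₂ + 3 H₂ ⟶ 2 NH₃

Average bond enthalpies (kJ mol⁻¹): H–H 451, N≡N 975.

D(N–H) ≈ 404 kJ/mol

Let D be the N–H bond energy.
Σ(broken) = 3×451 + 1×975 = 2328
Σ(formed) = 6×D = 6D
ΔH = Σ(broken) − Σ(formed) = (2328) − (6D) = +2328 − 6D
Setting this equal to −96 kJ gives 6D = 2424, so D = 404 kJ/mol.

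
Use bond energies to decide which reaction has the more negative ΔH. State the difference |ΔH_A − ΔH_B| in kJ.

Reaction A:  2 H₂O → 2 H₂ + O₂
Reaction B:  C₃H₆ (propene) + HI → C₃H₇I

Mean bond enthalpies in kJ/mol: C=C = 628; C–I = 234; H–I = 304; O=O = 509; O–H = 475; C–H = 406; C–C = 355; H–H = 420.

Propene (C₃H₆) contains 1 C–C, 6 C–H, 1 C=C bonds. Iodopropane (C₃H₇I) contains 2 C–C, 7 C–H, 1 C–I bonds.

Reaction B, by 614 kJ

Reaction A:
  Bonds broken (reactants):
    O–H: 4 × 475 = 1900
    Σ(broken) = 1900 kJ
  Bonds formed (products):
    H–H: 2 × 420 = 840
    O=O: 1 × 509 = 509
    Σ(formed) = 1349 kJ
  ΔH_A = 1900 − 1349 = +551 kJ
Reaction B:
  Bonds broken (reactants):
    C–C: 1 × 355 = 355
    C–H: 6 × 406 = 2436
    C=C: 1 × 628 = 628
    H–I: 1 × 304 = 304
    Σ(broken) = 3723 kJ
  Bonds formed (products):
    C–C: 2 × 355 = 710
    C–H: 7 × 406 = 2842
    C–I: 1 × 234 = 234
    Σ(formed) = 3786 kJ
  ΔH_B = 3723 − 3786 = −63 kJ
ΔH_A − ΔH_B = +614 kJ, so reaction B has the more negative ΔH; |ΔH_A − ΔH_B| = 614 kJ.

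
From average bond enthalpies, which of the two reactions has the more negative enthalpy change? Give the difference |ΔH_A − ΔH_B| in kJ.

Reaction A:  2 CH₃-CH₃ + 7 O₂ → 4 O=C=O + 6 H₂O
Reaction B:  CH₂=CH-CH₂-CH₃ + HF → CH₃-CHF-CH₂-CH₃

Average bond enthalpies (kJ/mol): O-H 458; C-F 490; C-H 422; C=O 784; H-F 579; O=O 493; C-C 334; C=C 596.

Reaction A, by 2514 kJ

Reaction A:
  Bonds broken (reactants):
    C-C: 2 × 334 = 668
    C-H: 12 × 422 = 5064
    O=O: 7 × 493 = 3451
    Σ(broken) = 9183 kJ
  Bonds formed (products):
    C=O: 8 × 784 = 6272
    O-H: 12 × 458 = 5496
    Σ(formed) = 11768 kJ
  ΔH_A = 9183 − 11768 = −2585 kJ
Reaction B:
  Bonds broken (reactants):
    C-C: 2 × 334 = 668
    C-H: 8 × 422 = 3376
    C=C: 1 × 596 = 596
    H-F: 1 × 579 = 579
    Σ(broken) = 5219 kJ
  Bonds formed (products):
    C-C: 3 × 334 = 1002
    C-F: 1 × 490 = 490
    C-H: 9 × 422 = 3798
    Σ(formed) = 5290 kJ
  ΔH_B = 5219 − 5290 = −71 kJ
ΔH_A − ΔH_B = −2514 kJ, so reaction A has the more negative ΔH; |ΔH_A − ΔH_B| = 2514 kJ.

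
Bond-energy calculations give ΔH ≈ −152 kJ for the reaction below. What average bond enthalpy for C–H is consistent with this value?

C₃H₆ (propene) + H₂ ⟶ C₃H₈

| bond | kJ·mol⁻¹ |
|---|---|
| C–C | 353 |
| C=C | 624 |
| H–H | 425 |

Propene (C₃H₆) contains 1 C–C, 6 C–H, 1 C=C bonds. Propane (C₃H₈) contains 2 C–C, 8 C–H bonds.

D(C–H) ≈ 424 kJ/mol

Let D be the C–H bond energy.
Σ(broken) = 1×353 + 6×D + 1×624 + 1×425 = 1402 + 6D
Σ(formed) = 2×353 + 8×D = 706 + 8D
ΔH = Σ(broken) − Σ(formed) = (1402 + 6D) − (706 + 8D) = +696 − 2D
Setting this equal to −152 kJ gives 2D = 848, so D = 424 kJ/mol.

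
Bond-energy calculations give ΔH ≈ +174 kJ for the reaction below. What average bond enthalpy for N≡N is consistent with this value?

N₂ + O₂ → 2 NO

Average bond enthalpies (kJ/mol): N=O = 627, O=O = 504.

D(N≡N) ≈ 924 kJ/mol

Let D be the N≡N bond energy.
Σ(broken) = 1×D + 1×504 = 504 + D
Σ(formed) = 2×627 = 1254
ΔH = Σ(broken) − Σ(formed) = (504 + D) − (1254) = −750 + D
Setting this equal to +174 kJ gives D = 924 kJ/mol.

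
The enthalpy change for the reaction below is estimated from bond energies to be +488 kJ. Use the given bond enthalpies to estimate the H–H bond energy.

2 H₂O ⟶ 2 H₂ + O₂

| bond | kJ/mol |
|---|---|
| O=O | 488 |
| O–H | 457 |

Let D be the H–H bond energy.
Σ(broken) = 4×457 = 1828
Σ(formed) = 2×D + 1×488 = 488 + 2D
ΔH = Σ(broken) − Σ(formed) = (1828) − (488 + 2D) = +1340 − 2D
Setting this equal to +488 kJ gives 2D = 852, so D = 426 kJ/mol.

D(H–H) ≈ 426 kJ/mol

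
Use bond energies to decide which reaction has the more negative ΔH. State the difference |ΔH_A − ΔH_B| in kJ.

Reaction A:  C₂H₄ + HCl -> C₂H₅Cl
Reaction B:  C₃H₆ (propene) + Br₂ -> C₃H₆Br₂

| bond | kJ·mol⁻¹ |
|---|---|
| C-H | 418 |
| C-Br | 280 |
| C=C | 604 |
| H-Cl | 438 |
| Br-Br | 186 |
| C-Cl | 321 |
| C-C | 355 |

Reaction B, by 73 kJ

Reaction A:
  Bonds broken (reactants):
    C-H: 4 × 418 = 1672
    C=C: 1 × 604 = 604
    H-Cl: 1 × 438 = 438
    Σ(broken) = 2714 kJ
  Bonds formed (products):
    C-C: 1 × 355 = 355
    C-Cl: 1 × 321 = 321
    C-H: 5 × 418 = 2090
    Σ(formed) = 2766 kJ
  ΔH_A = 2714 − 2766 = −52 kJ
Reaction B:
  Bonds broken (reactants):
    Br-Br: 1 × 186 = 186
    C-C: 1 × 355 = 355
    C-H: 6 × 418 = 2508
    C=C: 1 × 604 = 604
    Σ(broken) = 3653 kJ
  Bonds formed (products):
    C-Br: 2 × 280 = 560
    C-C: 2 × 355 = 710
    C-H: 6 × 418 = 2508
    Σ(formed) = 3778 kJ
  ΔH_B = 3653 − 3778 = −125 kJ
ΔH_A − ΔH_B = +73 kJ, so reaction B has the more negative ΔH; |ΔH_A − ΔH_B| = 73 kJ.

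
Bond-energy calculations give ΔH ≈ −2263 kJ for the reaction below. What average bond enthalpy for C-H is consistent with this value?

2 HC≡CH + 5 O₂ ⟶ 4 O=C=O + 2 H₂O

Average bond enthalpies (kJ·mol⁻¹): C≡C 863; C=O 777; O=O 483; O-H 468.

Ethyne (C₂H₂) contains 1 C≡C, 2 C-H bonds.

Let D be the C-H bond energy.
Σ(broken) = 2×863 + 4×D + 5×483 = 4141 + 4D
Σ(formed) = 8×777 + 4×468 = 8088
ΔH = Σ(broken) − Σ(formed) = (4141 + 4D) − (8088) = −3947 + 4D
Setting this equal to −2263 kJ gives 4D = 1684, so D = 421 kJ/mol.

D(C-H) ≈ 421 kJ/mol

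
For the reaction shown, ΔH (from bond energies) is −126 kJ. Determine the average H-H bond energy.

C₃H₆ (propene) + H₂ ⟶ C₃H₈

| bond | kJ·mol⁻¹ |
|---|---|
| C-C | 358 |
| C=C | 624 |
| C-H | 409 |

D(H-H) ≈ 426 kJ/mol

Let D be the H-H bond energy.
Σ(broken) = 1×358 + 6×409 + 1×624 + 1×D = 3436 + D
Σ(formed) = 2×358 + 8×409 = 3988
ΔH = Σ(broken) − Σ(formed) = (3436 + D) − (3988) = −552 + D
Setting this equal to −126 kJ gives D = 426 kJ/mol.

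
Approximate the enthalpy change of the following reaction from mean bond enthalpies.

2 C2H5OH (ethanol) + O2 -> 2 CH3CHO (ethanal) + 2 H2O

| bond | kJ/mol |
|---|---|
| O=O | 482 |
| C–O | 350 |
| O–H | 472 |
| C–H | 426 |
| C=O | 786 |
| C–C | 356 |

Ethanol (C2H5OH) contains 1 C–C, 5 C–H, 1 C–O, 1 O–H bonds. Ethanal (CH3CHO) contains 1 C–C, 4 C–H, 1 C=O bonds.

ΔH ≈ −482 kJ

Bonds broken (reactants):
  C–C: 2 × 356 = 712
  C–H: 10 × 426 = 4260
  C–O: 2 × 350 = 700
  O–H: 2 × 472 = 944
  O=O: 1 × 482 = 482
  Σ(broken) = 7098 kJ
Bonds formed (products):
  C–C: 2 × 356 = 712
  C–H: 8 × 426 = 3408
  C=O: 2 × 786 = 1572
  O–H: 4 × 472 = 1888
  Σ(formed) = 7580 kJ
ΔH = Σ(broken) − Σ(formed) = 7098 − 7580 = −482 kJ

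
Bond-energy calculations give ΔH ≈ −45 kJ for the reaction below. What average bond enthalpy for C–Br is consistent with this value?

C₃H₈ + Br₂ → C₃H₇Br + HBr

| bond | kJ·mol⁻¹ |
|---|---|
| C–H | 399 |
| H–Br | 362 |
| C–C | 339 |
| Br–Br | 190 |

Let D be the C–Br bond energy.
Σ(broken) = 1×190 + 2×339 + 8×399 = 4060
Σ(formed) = 1×D + 2×339 + 7×399 + 1×362 = 3833 + D
ΔH = Σ(broken) − Σ(formed) = (4060) − (3833 + D) = +227 − D
Setting this equal to −45 kJ gives D = 272 kJ/mol.

D(C–Br) ≈ 272 kJ/mol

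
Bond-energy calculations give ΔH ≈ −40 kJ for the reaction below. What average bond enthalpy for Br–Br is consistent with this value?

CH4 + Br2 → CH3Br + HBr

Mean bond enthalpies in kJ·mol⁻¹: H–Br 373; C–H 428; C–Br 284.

Let D be the Br–Br bond energy.
Σ(broken) = 1×D + 4×428 = 1712 + D
Σ(formed) = 1×284 + 3×428 + 1×373 = 1941
ΔH = Σ(broken) − Σ(formed) = (1712 + D) − (1941) = −229 + D
Setting this equal to −40 kJ gives D = 189 kJ/mol.

D(Br–Br) ≈ 189 kJ/mol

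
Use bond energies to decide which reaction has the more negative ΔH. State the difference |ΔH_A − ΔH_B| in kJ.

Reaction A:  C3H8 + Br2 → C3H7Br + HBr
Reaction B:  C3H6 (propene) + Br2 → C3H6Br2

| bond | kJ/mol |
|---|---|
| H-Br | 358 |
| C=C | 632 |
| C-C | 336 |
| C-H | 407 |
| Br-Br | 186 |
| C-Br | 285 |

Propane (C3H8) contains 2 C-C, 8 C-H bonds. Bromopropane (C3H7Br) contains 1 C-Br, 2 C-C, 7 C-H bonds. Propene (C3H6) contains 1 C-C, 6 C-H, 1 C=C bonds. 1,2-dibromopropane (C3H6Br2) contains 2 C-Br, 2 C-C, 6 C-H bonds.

Reaction A:
  Bonds broken (reactants):
    Br-Br: 1 × 186 = 186
    C-C: 2 × 336 = 672
    C-H: 8 × 407 = 3256
    Σ(broken) = 4114 kJ
  Bonds formed (products):
    C-Br: 1 × 285 = 285
    C-C: 2 × 336 = 672
    C-H: 7 × 407 = 2849
    H-Br: 1 × 358 = 358
    Σ(formed) = 4164 kJ
  ΔH_A = 4114 − 4164 = −50 kJ
Reaction B:
  Bonds broken (reactants):
    Br-Br: 1 × 186 = 186
    C-C: 1 × 336 = 336
    C-H: 6 × 407 = 2442
    C=C: 1 × 632 = 632
    Σ(broken) = 3596 kJ
  Bonds formed (products):
    C-Br: 2 × 285 = 570
    C-C: 2 × 336 = 672
    C-H: 6 × 407 = 2442
    Σ(formed) = 3684 kJ
  ΔH_B = 3596 − 3684 = −88 kJ
ΔH_A − ΔH_B = +38 kJ, so reaction B has the more negative ΔH; |ΔH_A − ΔH_B| = 38 kJ.

Reaction B, by 38 kJ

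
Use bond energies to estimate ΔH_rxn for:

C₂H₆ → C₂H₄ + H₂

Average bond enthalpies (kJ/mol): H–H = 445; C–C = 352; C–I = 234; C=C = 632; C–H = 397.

ΔH ≈ +69 kJ

Bonds broken (reactants):
  C–C: 1 × 352 = 352
  C–H: 6 × 397 = 2382
  Σ(broken) = 2734 kJ
Bonds formed (products):
  C–H: 4 × 397 = 1588
  C=C: 1 × 632 = 632
  H–H: 1 × 445 = 445
  Σ(formed) = 2665 kJ
ΔH = Σ(broken) − Σ(formed) = 2734 − 2665 = +69 kJ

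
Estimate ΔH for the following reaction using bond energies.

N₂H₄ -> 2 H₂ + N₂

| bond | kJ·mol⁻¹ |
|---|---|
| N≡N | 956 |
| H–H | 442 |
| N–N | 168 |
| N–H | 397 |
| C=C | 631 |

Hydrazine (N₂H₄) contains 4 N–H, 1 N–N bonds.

ΔH ≈ −84 kJ

Bonds broken (reactants):
  N–H: 4 × 397 = 1588
  N–N: 1 × 168 = 168
  Σ(broken) = 1756 kJ
Bonds formed (products):
  H–H: 2 × 442 = 884
  N≡N: 1 × 956 = 956
  Σ(formed) = 1840 kJ
ΔH = Σ(broken) − Σ(formed) = 1756 − 1840 = −84 kJ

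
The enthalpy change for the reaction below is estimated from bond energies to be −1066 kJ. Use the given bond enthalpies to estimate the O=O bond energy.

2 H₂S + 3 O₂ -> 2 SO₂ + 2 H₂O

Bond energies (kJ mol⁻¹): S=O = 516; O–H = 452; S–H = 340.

D(O=O) ≈ 482 kJ/mol

Let D be the O=O bond energy.
Σ(broken) = 3×D + 4×340 = 1360 + 3D
Σ(formed) = 4×452 + 4×516 = 3872
ΔH = Σ(broken) − Σ(formed) = (1360 + 3D) − (3872) = −2512 + 3D
Setting this equal to −1066 kJ gives 3D = 1446, so D = 482 kJ/mol.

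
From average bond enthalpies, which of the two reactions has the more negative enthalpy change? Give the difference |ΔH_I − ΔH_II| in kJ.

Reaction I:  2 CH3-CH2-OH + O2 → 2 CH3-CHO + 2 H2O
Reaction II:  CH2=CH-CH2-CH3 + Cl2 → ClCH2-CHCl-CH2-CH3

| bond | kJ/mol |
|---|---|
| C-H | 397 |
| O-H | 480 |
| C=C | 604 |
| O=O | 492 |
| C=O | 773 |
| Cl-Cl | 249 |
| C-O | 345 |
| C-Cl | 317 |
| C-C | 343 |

Reaction I:
  Bonds broken (reactants):
    C-C: 2 × 343 = 686
    C-H: 10 × 397 = 3970
    C-O: 2 × 345 = 690
    O-H: 2 × 480 = 960
    O=O: 1 × 492 = 492
    Σ(broken) = 6798 kJ
  Bonds formed (products):
    C-C: 2 × 343 = 686
    C-H: 8 × 397 = 3176
    C=O: 2 × 773 = 1546
    O-H: 4 × 480 = 1920
    Σ(formed) = 7328 kJ
  ΔH_I = 6798 − 7328 = −530 kJ
Reaction II:
  Bonds broken (reactants):
    C-C: 2 × 343 = 686
    C-H: 8 × 397 = 3176
    C=C: 1 × 604 = 604
    Cl-Cl: 1 × 249 = 249
    Σ(broken) = 4715 kJ
  Bonds formed (products):
    C-C: 3 × 343 = 1029
    C-Cl: 2 × 317 = 634
    C-H: 8 × 397 = 3176
    Σ(formed) = 4839 kJ
  ΔH_II = 4715 − 4839 = −124 kJ
ΔH_I − ΔH_II = −406 kJ, so reaction I has the more negative ΔH; |ΔH_I − ΔH_II| = 406 kJ.

Reaction I, by 406 kJ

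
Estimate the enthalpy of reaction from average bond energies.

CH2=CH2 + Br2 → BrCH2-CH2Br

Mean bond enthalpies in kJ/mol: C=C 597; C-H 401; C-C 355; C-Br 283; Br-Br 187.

Bonds broken (reactants):
  Br-Br: 1 × 187 = 187
  C-H: 4 × 401 = 1604
  C=C: 1 × 597 = 597
  Σ(broken) = 2388 kJ
Bonds formed (products):
  C-Br: 2 × 283 = 566
  C-C: 1 × 355 = 355
  C-H: 4 × 401 = 1604
  Σ(formed) = 2525 kJ
ΔH = Σ(broken) − Σ(formed) = 2388 − 2525 = −137 kJ

ΔH ≈ −137 kJ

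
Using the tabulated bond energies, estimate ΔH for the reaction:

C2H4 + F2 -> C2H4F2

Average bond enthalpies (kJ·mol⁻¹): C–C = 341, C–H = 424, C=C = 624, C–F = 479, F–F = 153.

ΔH ≈ −522 kJ

Bonds broken (reactants):
  C–H: 4 × 424 = 1696
  C=C: 1 × 624 = 624
  F–F: 1 × 153 = 153
  Σ(broken) = 2473 kJ
Bonds formed (products):
  C–C: 1 × 341 = 341
  C–F: 2 × 479 = 958
  C–H: 4 × 424 = 1696
  Σ(formed) = 2995 kJ
ΔH = Σ(broken) − Σ(formed) = 2473 − 2995 = −522 kJ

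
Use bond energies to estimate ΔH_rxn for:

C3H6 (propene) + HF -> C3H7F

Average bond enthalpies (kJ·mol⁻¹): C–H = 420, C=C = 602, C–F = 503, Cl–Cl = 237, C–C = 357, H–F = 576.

Bonds broken (reactants):
  C–C: 1 × 357 = 357
  C–H: 6 × 420 = 2520
  C=C: 1 × 602 = 602
  H–F: 1 × 576 = 576
  Σ(broken) = 4055 kJ
Bonds formed (products):
  C–C: 2 × 357 = 714
  C–F: 1 × 503 = 503
  C–H: 7 × 420 = 2940
  Σ(formed) = 4157 kJ
ΔH = Σ(broken) − Σ(formed) = 4055 − 4157 = −102 kJ

ΔH ≈ −102 kJ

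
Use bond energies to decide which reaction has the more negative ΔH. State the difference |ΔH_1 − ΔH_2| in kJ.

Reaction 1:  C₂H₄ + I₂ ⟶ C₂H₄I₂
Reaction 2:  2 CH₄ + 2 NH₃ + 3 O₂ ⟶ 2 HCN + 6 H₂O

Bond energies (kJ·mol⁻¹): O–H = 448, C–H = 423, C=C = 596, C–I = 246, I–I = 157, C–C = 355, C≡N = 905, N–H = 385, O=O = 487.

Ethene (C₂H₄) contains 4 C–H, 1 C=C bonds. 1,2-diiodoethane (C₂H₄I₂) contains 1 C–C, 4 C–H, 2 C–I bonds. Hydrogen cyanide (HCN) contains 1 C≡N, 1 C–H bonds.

Reaction 2, by 783 kJ

Reaction 1:
  Bonds broken (reactants):
    C–H: 4 × 423 = 1692
    C=C: 1 × 596 = 596
    I–I: 1 × 157 = 157
    Σ(broken) = 2445 kJ
  Bonds formed (products):
    C–C: 1 × 355 = 355
    C–H: 4 × 423 = 1692
    C–I: 2 × 246 = 492
    Σ(formed) = 2539 kJ
  ΔH_1 = 2445 − 2539 = −94 kJ
Reaction 2:
  Bonds broken (reactants):
    C–H: 8 × 423 = 3384
    N–H: 6 × 385 = 2310
    O=O: 3 × 487 = 1461
    Σ(broken) = 7155 kJ
  Bonds formed (products):
    C≡N: 2 × 905 = 1810
    C–H: 2 × 423 = 846
    O–H: 12 × 448 = 5376
    Σ(formed) = 8032 kJ
  ΔH_2 = 7155 − 8032 = −877 kJ
ΔH_1 − ΔH_2 = +783 kJ, so reaction 2 has the more negative ΔH; |ΔH_1 − ΔH_2| = 783 kJ.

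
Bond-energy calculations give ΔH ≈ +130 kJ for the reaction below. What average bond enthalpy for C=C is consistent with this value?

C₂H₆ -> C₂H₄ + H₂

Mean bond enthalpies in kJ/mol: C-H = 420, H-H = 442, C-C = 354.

D(C=C) ≈ 622 kJ/mol

Let D be the C=C bond energy.
Σ(broken) = 1×354 + 6×420 = 2874
Σ(formed) = 4×420 + 1×D + 1×442 = 2122 + D
ΔH = Σ(broken) − Σ(formed) = (2874) − (2122 + D) = +752 − D
Setting this equal to +130 kJ gives D = 622 kJ/mol.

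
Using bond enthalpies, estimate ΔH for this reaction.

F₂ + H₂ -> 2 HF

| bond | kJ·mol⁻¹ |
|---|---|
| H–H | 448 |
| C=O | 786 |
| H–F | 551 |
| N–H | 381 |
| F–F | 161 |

Bonds broken (reactants):
  F–F: 1 × 161 = 161
  H–H: 1 × 448 = 448
  Σ(broken) = 609 kJ
Bonds formed (products):
  H–F: 2 × 551 = 1102
  Σ(formed) = 1102 kJ
ΔH = Σ(broken) − Σ(formed) = 609 − 1102 = −493 kJ

ΔH ≈ −493 kJ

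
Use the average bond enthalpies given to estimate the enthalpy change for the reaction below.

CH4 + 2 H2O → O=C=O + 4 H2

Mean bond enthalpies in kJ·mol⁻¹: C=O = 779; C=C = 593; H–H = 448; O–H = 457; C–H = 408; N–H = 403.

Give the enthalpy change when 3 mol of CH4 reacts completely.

Bonds broken (reactants):
  C–H: 4 × 408 = 1632
  O–H: 4 × 457 = 1828
  Σ(broken) = 3460 kJ
Bonds formed (products):
  C=O: 2 × 779 = 1558
  H–H: 4 × 448 = 1792
  Σ(formed) = 3350 kJ
ΔH = Σ(broken) − Σ(formed) = 3460 − 3350 = +110 kJ
For 3× the reaction as written: 3 × (+110) = +330 kJ

ΔH = +330 kJ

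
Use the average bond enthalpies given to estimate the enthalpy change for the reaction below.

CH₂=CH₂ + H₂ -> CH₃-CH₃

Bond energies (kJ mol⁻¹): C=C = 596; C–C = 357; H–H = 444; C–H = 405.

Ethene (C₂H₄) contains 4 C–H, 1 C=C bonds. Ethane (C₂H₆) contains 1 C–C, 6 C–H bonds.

Bonds broken (reactants):
  C–H: 4 × 405 = 1620
  C=C: 1 × 596 = 596
  H–H: 1 × 444 = 444
  Σ(broken) = 2660 kJ
Bonds formed (products):
  C–C: 1 × 357 = 357
  C–H: 6 × 405 = 2430
  Σ(formed) = 2787 kJ
ΔH = Σ(broken) − Σ(formed) = 2660 − 2787 = −127 kJ

ΔH ≈ −127 kJ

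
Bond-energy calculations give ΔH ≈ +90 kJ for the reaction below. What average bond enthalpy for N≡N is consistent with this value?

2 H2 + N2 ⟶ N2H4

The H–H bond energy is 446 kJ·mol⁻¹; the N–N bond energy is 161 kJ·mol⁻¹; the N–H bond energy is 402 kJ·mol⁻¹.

D(N≡N) ≈ 967 kJ/mol

Let D be the N≡N bond energy.
Σ(broken) = 2×446 + 1×D = 892 + D
Σ(formed) = 4×402 + 1×161 = 1769
ΔH = Σ(broken) − Σ(formed) = (892 + D) − (1769) = −877 + D
Setting this equal to +90 kJ gives D = 967 kJ/mol.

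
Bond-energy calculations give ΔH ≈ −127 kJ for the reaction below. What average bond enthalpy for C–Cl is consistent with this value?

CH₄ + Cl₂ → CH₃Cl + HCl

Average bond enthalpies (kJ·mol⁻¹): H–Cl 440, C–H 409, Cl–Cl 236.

Let D be the C–Cl bond energy.
Σ(broken) = 4×409 + 1×236 = 1872
Σ(formed) = 1×D + 3×409 + 1×440 = 1667 + D
ΔH = Σ(broken) − Σ(formed) = (1872) − (1667 + D) = +205 − D
Setting this equal to −127 kJ gives D = 332 kJ/mol.

D(C–Cl) ≈ 332 kJ/mol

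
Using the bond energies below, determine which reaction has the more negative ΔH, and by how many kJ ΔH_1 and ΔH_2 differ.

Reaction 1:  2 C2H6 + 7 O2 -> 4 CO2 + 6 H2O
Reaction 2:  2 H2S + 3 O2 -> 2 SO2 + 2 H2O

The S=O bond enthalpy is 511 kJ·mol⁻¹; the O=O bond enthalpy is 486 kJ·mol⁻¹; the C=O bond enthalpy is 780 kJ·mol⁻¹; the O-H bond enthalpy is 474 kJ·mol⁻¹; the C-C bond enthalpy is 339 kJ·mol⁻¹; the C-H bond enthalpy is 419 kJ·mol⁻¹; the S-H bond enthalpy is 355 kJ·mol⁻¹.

Reaction 1, by 1758 kJ

Reaction 1:
  Bonds broken (reactants):
    C-C: 2 × 339 = 678
    C-H: 12 × 419 = 5028
    O=O: 7 × 486 = 3402
    Σ(broken) = 9108 kJ
  Bonds formed (products):
    C=O: 8 × 780 = 6240
    O-H: 12 × 474 = 5688
    Σ(formed) = 11928 kJ
  ΔH_1 = 9108 − 11928 = −2820 kJ
Reaction 2:
  Bonds broken (reactants):
    O=O: 3 × 486 = 1458
    S-H: 4 × 355 = 1420
    Σ(broken) = 2878 kJ
  Bonds formed (products):
    O-H: 4 × 474 = 1896
    S=O: 4 × 511 = 2044
    Σ(formed) = 3940 kJ
  ΔH_2 = 2878 − 3940 = −1062 kJ
ΔH_1 − ΔH_2 = −1758 kJ, so reaction 1 has the more negative ΔH; |ΔH_1 − ΔH_2| = 1758 kJ.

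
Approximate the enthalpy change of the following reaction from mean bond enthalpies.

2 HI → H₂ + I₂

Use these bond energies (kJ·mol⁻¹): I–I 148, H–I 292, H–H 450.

Bonds broken (reactants):
  H–I: 2 × 292 = 584
  Σ(broken) = 584 kJ
Bonds formed (products):
  H–H: 1 × 450 = 450
  I–I: 1 × 148 = 148
  Σ(formed) = 598 kJ
ΔH = Σ(broken) − Σ(formed) = 584 − 598 = −14 kJ

ΔH ≈ −14 kJ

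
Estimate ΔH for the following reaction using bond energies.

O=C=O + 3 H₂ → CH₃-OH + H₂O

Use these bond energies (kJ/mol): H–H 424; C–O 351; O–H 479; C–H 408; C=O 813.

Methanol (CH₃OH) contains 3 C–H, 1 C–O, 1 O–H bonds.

ΔH ≈ −114 kJ

Bonds broken (reactants):
  C=O: 2 × 813 = 1626
  H–H: 3 × 424 = 1272
  Σ(broken) = 2898 kJ
Bonds formed (products):
  C–H: 3 × 408 = 1224
  C–O: 1 × 351 = 351
  O–H: 3 × 479 = 1437
  Σ(formed) = 3012 kJ
ΔH = Σ(broken) − Σ(formed) = 2898 − 3012 = −114 kJ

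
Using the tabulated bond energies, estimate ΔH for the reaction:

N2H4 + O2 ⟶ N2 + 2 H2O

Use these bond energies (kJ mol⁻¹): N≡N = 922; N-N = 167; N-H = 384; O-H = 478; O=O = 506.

Bonds broken (reactants):
  N-H: 4 × 384 = 1536
  N-N: 1 × 167 = 167
  O=O: 1 × 506 = 506
  Σ(broken) = 2209 kJ
Bonds formed (products):
  N≡N: 1 × 922 = 922
  O-H: 4 × 478 = 1912
  Σ(formed) = 2834 kJ
ΔH = Σ(broken) − Σ(formed) = 2209 − 2834 = −625 kJ

ΔH ≈ −625 kJ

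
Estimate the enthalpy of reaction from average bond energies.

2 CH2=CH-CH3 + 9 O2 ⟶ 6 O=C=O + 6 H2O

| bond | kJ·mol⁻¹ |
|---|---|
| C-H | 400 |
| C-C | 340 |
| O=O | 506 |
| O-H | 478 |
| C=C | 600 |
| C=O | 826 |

Bonds broken (reactants):
  C-C: 2 × 340 = 680
  C-H: 12 × 400 = 4800
  C=C: 2 × 600 = 1200
  O=O: 9 × 506 = 4554
  Σ(broken) = 11234 kJ
Bonds formed (products):
  C=O: 12 × 826 = 9912
  O-H: 12 × 478 = 5736
  Σ(formed) = 15648 kJ
ΔH = Σ(broken) − Σ(formed) = 11234 − 15648 = −4414 kJ

ΔH ≈ −4414 kJ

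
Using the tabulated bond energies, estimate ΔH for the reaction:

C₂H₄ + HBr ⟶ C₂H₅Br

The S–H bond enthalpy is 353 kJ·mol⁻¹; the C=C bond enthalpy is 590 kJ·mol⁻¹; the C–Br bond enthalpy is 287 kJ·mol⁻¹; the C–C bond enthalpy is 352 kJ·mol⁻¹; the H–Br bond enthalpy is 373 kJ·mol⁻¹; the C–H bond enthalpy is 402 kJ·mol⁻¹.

ΔH ≈ −78 kJ

Bonds broken (reactants):
  C–H: 4 × 402 = 1608
  C=C: 1 × 590 = 590
  H–Br: 1 × 373 = 373
  Σ(broken) = 2571 kJ
Bonds formed (products):
  C–Br: 1 × 287 = 287
  C–C: 1 × 352 = 352
  C–H: 5 × 402 = 2010
  Σ(formed) = 2649 kJ
ΔH = Σ(broken) − Σ(formed) = 2571 − 2649 = −78 kJ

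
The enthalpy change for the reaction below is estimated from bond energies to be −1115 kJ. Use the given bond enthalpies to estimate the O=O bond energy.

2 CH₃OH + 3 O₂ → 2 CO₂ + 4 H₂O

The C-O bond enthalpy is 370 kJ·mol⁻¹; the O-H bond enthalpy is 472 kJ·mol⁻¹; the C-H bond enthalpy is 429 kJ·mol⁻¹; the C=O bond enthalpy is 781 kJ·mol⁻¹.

Let D be the O=O bond energy.
Σ(broken) = 6×429 + 2×370 + 2×472 + 3×D = 4258 + 3D
Σ(formed) = 4×781 + 8×472 = 6900
ΔH = Σ(broken) − Σ(formed) = (4258 + 3D) − (6900) = −2642 + 3D
Setting this equal to −1115 kJ gives 3D = 1527, so D = 509 kJ/mol.

D(O=O) ≈ 509 kJ/mol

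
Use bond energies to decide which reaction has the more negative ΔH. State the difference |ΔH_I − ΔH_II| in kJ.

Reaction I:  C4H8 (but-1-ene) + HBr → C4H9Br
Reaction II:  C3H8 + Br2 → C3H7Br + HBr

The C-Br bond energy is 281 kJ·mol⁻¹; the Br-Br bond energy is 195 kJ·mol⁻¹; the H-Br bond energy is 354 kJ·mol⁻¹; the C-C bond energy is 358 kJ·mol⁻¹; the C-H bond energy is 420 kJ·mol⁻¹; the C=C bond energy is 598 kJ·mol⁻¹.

Reaction I:
  Bonds broken (reactants):
    C-C: 2 × 358 = 716
    C-H: 8 × 420 = 3360
    C=C: 1 × 598 = 598
    H-Br: 1 × 354 = 354
    Σ(broken) = 5028 kJ
  Bonds formed (products):
    C-Br: 1 × 281 = 281
    C-C: 3 × 358 = 1074
    C-H: 9 × 420 = 3780
    Σ(formed) = 5135 kJ
  ΔH_I = 5028 − 5135 = −107 kJ
Reaction II:
  Bonds broken (reactants):
    Br-Br: 1 × 195 = 195
    C-C: 2 × 358 = 716
    C-H: 8 × 420 = 3360
    Σ(broken) = 4271 kJ
  Bonds formed (products):
    C-Br: 1 × 281 = 281
    C-C: 2 × 358 = 716
    C-H: 7 × 420 = 2940
    H-Br: 1 × 354 = 354
    Σ(formed) = 4291 kJ
  ΔH_II = 4271 − 4291 = −20 kJ
ΔH_I − ΔH_II = −87 kJ, so reaction I has the more negative ΔH; |ΔH_I − ΔH_II| = 87 kJ.

Reaction I, by 87 kJ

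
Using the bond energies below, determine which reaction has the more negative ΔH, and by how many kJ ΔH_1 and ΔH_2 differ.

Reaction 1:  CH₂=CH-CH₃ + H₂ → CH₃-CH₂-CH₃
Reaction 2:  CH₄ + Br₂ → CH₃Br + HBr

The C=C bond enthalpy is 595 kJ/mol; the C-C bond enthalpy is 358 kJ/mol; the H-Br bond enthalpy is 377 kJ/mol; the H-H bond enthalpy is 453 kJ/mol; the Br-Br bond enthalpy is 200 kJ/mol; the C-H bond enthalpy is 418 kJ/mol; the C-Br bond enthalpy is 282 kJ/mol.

Reaction 1, by 105 kJ

Reaction 1:
  Bonds broken (reactants):
    C-C: 1 × 358 = 358
    C-H: 6 × 418 = 2508
    C=C: 1 × 595 = 595
    H-H: 1 × 453 = 453
    Σ(broken) = 3914 kJ
  Bonds formed (products):
    C-C: 2 × 358 = 716
    C-H: 8 × 418 = 3344
    Σ(formed) = 4060 kJ
  ΔH_1 = 3914 − 4060 = −146 kJ
Reaction 2:
  Bonds broken (reactants):
    Br-Br: 1 × 200 = 200
    C-H: 4 × 418 = 1672
    Σ(broken) = 1872 kJ
  Bonds formed (products):
    C-Br: 1 × 282 = 282
    C-H: 3 × 418 = 1254
    H-Br: 1 × 377 = 377
    Σ(formed) = 1913 kJ
  ΔH_2 = 1872 − 1913 = −41 kJ
ΔH_1 − ΔH_2 = −105 kJ, so reaction 1 has the more negative ΔH; |ΔH_1 − ΔH_2| = 105 kJ.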